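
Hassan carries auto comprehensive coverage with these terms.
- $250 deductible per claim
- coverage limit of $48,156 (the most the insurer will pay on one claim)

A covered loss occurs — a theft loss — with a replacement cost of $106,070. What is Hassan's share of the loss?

Subtract the deductible: $106,070 − $250 = $105,820.
Since $105,820 > $48,156, the payout is capped at $48,156.
Policyholder's share is the uncovered remainder: $106,070 − $48,156 = $57,914.

$57,914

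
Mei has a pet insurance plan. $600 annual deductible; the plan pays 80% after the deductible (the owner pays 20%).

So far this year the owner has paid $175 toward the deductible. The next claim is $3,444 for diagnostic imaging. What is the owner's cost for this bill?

Deductible still to meet: $600 − $175 = $425.
That leaves $3,444 − $425 = $3,019 for coinsurance.
20% of $3,019 = $603.80 falls to the owner.
That puts the owner's cost at $425 + $603.80 = $1,028.80.

$1,028.80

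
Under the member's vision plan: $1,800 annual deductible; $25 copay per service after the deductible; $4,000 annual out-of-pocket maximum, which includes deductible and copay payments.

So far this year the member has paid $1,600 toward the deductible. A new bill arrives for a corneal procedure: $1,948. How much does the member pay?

$225

Remaining deductible: $1,800 − $1,600 = $200.
The remaining $1,748 (= $1,948 − $200) moves to the copay.
Copay on this service: $25.
That puts the member's cost at $200 + $25 = $225 before any cap.
Year-to-date out-of-pocket becomes $1,600 + $225 = $1,825, still under the $4,000 maximum, so no cap applies.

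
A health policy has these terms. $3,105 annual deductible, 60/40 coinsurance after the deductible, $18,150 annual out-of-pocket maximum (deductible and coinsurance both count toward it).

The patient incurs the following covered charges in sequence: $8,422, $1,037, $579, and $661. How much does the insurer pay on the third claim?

Claim 1 ($8,422): $3,105 finishes the deductible; $5,317 goes to coinsurance; 40% of $5,317 = $2,126.80. Cost to patient: $5,231.80. OOP to date $5,231.80. Plan pays $8,422 − $5,231.80 = $3,190.20.
Claim 2 ($1,037): 40% coinsurance on $1,037 = $414.80. Patient pays $414.80; OOP now $5,646.60. Plan pays $1,037 − $414.80 = $622.20.
Claim 3 ($579): deductible met; 40% of $579 = $231.60. Patient pays $231.60; OOP now $5,878.20. Plan pays $579 − $231.60 = $347.40.

$347.40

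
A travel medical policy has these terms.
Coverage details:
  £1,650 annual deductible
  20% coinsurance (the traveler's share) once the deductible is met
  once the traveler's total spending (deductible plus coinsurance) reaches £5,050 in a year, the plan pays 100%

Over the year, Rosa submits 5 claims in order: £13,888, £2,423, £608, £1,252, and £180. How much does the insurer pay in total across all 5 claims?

Claim 1 — £13,888: deductible takes £1,650, £12,238 remains; traveler's 20% is £2,447.60. Traveler owes £4,097.60 (running OOP £4,097.60). Insurer: £13,888 − £4,097.60 = £9,790.40.
Claim 2 — £2,423: deductible already satisfied, so traveler's share is 20% × £2,423 = £484.60. Traveler owes £484.60 (running OOP £4,582.20). Plan pays £2,423 − £484.60 = £1,938.40.
Claim 3 — £608: deductible already satisfied, so traveler's share is 20% × £608 = £121.60. Traveler owes £121.60 (running OOP £4,703.80). Insurer: £608 − £121.60 = £486.40.
Claim 4 — £1,252: deductible met; 20% of £1,252 = £250.40. Traveler owes £250.40 (running OOP £4,954.20). Plan pays £1,252 − £250.40 = £1,001.60.
Claim 5 — £180: 20% coinsurance on £180 = £36. Traveler owes £36 (running OOP £4,990.20). Insurer: £180 − £36 = £144.
Insurer total: £9,790.40 + £1,938.40 + £486.40 + £1,001.60 + £144 = £13,360.80.

£13,360.80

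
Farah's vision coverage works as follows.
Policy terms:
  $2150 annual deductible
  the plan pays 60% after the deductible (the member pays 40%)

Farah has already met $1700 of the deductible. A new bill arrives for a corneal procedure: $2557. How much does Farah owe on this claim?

Deductible still to meet: $2150 − $1700 = $450.
The remaining $2107 (= $2557 − $450) moves to coinsurance.
40% of $2107 = $842.80 falls to the member.
That puts the member's cost at $450 + $842.80 = $1292.80.

$1292.80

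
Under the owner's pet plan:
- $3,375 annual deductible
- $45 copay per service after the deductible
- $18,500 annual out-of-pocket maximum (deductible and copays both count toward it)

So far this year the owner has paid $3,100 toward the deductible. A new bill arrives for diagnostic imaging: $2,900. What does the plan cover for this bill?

Deductible still to meet: $3,375 − $3,100 = $275.
The remaining $2,625 (= $2,900 − $275) moves to the copay.
Copay on this service: $45.
That puts the owner's cost at $275 + $45 = $320 before any cap.
Year-to-date out-of-pocket becomes $3,100 + $320 = $3,420, still under the $18,500 maximum, so no cap applies.
Insurer pays the balance: $2,900 − $320 = $2,580.

$2,580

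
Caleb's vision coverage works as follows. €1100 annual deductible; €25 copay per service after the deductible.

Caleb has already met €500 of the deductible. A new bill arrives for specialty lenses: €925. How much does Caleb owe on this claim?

€625

Deductible still to meet: €1100 − €500 = €600.
After the €600 deductible portion, €925 − €600 = €325 is subject to the copay.
Copay on this service: €25.
That puts the member's cost at €600 + €25 = €625.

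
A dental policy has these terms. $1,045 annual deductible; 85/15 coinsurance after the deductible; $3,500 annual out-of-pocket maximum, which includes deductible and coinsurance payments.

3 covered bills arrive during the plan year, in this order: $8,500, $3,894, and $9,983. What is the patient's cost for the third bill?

Bill 1, $8,500: $1,045 finishes the deductible; $7,455 goes to coinsurance; 15% of $7,455 = $1,118.25. Patient pays $2,163.25; OOP now $2,163.25.
Bill 2, $3,894: 15% coinsurance on $3,894 = $584.10. Cost to patient: $584.10. OOP to date $2,747.35.
Bill 3, $9,983: 15% coinsurance on $9,983 = $1,497.45. Adding that to $2,747.35 gives $4,244.80, past the $3,500 cap; patient pays only $3,500 − $2,747.35 = $752.65.

$752.65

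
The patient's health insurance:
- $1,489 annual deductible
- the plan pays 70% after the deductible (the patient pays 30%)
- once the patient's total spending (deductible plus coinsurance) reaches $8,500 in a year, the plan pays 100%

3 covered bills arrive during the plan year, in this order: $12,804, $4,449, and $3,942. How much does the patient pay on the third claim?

Claim 1 — $12,804: deductible takes $1,489, $11,315 remains; 30% of $11,315 = $3,394.50. Patient owes $4,883.50 (running OOP $4,883.50).
Claim 2 — $4,449: deductible already satisfied, so patient's share is 30% × $4,449 = $1,334.70. Patient pays $1,334.70; OOP now $6,218.20.
Claim 3 — $3,942: deductible met; 30% of $3,942 = $1,182.60. Patient owes $1,182.60 (running OOP $7,400.80).

$1,182.60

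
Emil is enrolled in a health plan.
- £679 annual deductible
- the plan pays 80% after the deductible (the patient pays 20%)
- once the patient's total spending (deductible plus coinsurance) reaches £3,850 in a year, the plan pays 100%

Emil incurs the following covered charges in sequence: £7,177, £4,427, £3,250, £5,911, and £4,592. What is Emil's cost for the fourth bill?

#1 (£7,177): deductible takes £679, £6,498 remains; 20% of £6,498 = £1,299.60. Cost to patient: £1,978.60. OOP to date £1,978.60.
#2 (£4,427): deductible met; 20% of £4,427 = £885.40. Patient owes £885.40 (running OOP £2,864).
#3 (£3,250): deductible met; 20% of £3,250 = £650. Cost to patient: £650. OOP to date £3,514.
#4 (£5,911): deductible already satisfied, so patient's share is 20% × £5,911 = £1,182.20. Adding that to £3,514 gives £4,696.20, past the £3,850 cap; patient pays only £3,850 − £3,514 = £336.

£336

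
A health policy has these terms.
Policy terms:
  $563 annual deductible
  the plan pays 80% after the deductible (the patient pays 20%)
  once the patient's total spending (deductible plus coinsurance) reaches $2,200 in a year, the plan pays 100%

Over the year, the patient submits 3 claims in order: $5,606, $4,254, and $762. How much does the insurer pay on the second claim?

$3,625.60

Claim 1 ($5,606): $563 finishes the deductible; $5,043 goes to coinsurance; patient's 20% is $1,008.60. Patient owes $1,571.60 (running OOP $1,571.60). Insurer: $5,606 − $1,571.60 = $4,034.40.
Claim 2 ($4,254): deductible met; 20% of $4,254 = $850.80. OOP would hit $2,422.40 > $2,200, so the cap limits the patient to $2,200 − $1,571.60 = $628.40. Plan pays $4,254 − $628.40 = $3,625.60.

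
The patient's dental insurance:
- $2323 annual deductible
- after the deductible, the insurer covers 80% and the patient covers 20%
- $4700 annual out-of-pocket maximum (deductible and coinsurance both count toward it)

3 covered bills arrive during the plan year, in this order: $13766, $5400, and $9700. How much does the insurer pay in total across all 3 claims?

$24166

#1 ($13766): deductible takes $2323, $11443 remains; patient's 20% is $2288.60. Cost to patient: $4611.60. OOP to date $4611.60. Plan pays $13766 − $4611.60 = $9154.40.
#2 ($5400): deductible already satisfied, so patient's share is 20% × $5400 = $1080. Adding that to $4611.60 gives $5691.60, past the $4700 cap; patient pays only $4700 − $4611.60 = $88.40. Insurer: $5400 − $88.40 = $5311.60.
#3 ($9700): 20% coinsurance on $9700 = $1940. OOP would hit $6640 > $4700, so the cap limits the patient to $4700 − $4700 = $0. Insurer: $9700 − $0 = $9700.
Insurer total = bills − patient's total = $28866 − $4700 = $24166.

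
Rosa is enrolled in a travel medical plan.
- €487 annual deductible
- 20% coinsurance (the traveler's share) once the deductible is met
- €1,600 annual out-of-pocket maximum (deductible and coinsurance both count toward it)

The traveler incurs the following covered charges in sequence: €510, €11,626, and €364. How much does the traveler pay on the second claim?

€1,108.40

Claim 1 (€510): €487 to deductible, leaving €23; 20% of €23 = €4.60. Cost to traveler: €491.60. OOP to date €491.60.
Claim 2 (€11,626): 20% coinsurance on €11,626 = €2,325.20. OOP would hit €2,816.80 > €1,600, so the cap limits the traveler to €1,600 − €491.60 = €1,108.40.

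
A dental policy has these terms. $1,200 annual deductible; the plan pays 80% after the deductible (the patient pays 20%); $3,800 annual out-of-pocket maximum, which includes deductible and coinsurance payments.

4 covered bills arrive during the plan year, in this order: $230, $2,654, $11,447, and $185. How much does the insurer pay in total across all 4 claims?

$10,716

#1 ($230): entire amount goes to the deductible. Patient pays $230; OOP now $230. Plan pays $230 − $230 = $0.
#2 ($2,654): $970 finishes the deductible; $1,684 goes to coinsurance; patient's 20% is $336.80. Patient pays $1,306.80; OOP now $1,536.80. Insurer: $2,654 − $1,306.80 = $1,347.20.
#3 ($11,447): 20% coinsurance on $11,447 = $2,289.40. Adding that to $1,536.80 gives $3,826.20, past the $3,800 cap; patient pays only $3,800 − $1,536.80 = $2,263.20. Insurer: $11,447 − $2,263.20 = $9,183.80.
#4 ($185): deductible already satisfied, so patient's share is 20% × $185 = $37. That would push OOP to $3,837, over the $3,800 cap, so patient pays $3,800 − $3,800 = $0. Plan pays $185 − $0 = $185.
Insurer total: $0 + $1,347.20 + $9,183.80 + $185 = $10,716.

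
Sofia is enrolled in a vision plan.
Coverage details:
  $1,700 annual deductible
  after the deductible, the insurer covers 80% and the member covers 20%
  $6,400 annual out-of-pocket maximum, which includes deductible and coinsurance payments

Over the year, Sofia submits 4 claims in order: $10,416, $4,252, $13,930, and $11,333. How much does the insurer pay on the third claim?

$11,823.60

Claim 1 ($10,416): $1,700 to deductible, leaving $8,716; 20% of $8,716 = $1,743.20. Cost to member: $3,443.20. OOP to date $3,443.20. Insurer: $10,416 − $3,443.20 = $6,972.80.
Claim 2 ($4,252): deductible met; 20% of $4,252 = $850.40. Member pays $850.40; OOP now $4,293.60. Plan pays $4,252 − $850.40 = $3,401.60.
Claim 3 ($13,930): 20% coinsurance on $13,930 = $2,786. Adding that to $4,293.60 gives $7,079.60, past the $6,400 cap; member pays only $6,400 − $4,293.60 = $2,106.40. Insurer: $13,930 − $2,106.40 = $11,823.60.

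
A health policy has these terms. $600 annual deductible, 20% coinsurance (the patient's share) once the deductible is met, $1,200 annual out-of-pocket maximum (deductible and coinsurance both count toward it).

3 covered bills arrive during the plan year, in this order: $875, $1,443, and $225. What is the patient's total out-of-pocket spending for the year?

$988.60

Claim 1 ($875): $600 to deductible, leaving $275; 20% of $275 = $55. Cost to patient: $655. OOP to date $655.
Claim 2 ($1,443): deductible met; 20% of $1,443 = $288.60. Cost to patient: $288.60. OOP to date $943.60.
Claim 3 ($225): 20% coinsurance on $225 = $45. Patient owes $45 (running OOP $988.60).
Total paid by the patient: $655 + $288.60 + $45 = $988.60.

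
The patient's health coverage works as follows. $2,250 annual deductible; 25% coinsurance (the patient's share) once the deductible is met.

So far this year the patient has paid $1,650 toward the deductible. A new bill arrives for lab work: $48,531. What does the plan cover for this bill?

Remaining deductible: $2,250 − $1,650 = $600.
The remaining $47,931 (= $48,531 − $600) moves to coinsurance.
Patient's 25% share of $47,931 is $11,982.75.
So the patient owes $600 + $11,982.75 = $12,582.75.
The insurer covers the remainder: $48,531 − $12,582.75 = $35,948.25.

$35,948.25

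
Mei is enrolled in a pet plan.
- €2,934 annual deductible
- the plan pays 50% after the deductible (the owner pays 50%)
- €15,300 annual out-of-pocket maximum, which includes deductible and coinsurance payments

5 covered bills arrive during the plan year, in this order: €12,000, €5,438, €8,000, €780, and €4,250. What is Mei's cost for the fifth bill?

€724

Claim 1 — €12,000: €2,934 finishes the deductible; €9,066 goes to coinsurance; 50% of €9,066 = €4,533. Cost to owner: €7,467. OOP to date €7,467.
Claim 2 — €5,438: deductible already satisfied, so owner's share is 50% × €5,438 = €2,719. Owner owes €2,719 (running OOP €10,186).
Claim 3 — €8,000: deductible already satisfied, so owner's share is 50% × €8,000 = €4,000. Owner pays €4,000; OOP now €14,186.
Claim 4 — €780: deductible met; 50% of €780 = €390. Owner pays €390; OOP now €14,576.
Claim 5 — €4,250: deductible already satisfied, so owner's share is 50% × €4,250 = €2,125. That would push OOP to €16,701, over the €15,300 cap, so owner pays €15,300 − €14,576 = €724.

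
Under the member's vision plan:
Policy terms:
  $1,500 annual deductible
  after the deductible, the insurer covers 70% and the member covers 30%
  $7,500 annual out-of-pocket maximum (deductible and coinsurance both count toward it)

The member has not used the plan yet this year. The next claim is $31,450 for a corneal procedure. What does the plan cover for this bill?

Nothing has been paid toward the $1,500 deductible, so the first $1,500 of this charge is applied there.
That leaves $31,450 − $1,500 = $29,950 for coinsurance.
Coinsurance: $29,950 × 30% = $8,985.
Member responsibility before any cap: $1,500 + $8,985 = $10,485.
Adding $10,485 to the $0 already spent would give $10,485, which exceeds the $7,500 cap; the member pays just $7,500 − $0 = $7,500.
Insurer pays the balance: $31,450 − $7,500 = $23,950.

$23,950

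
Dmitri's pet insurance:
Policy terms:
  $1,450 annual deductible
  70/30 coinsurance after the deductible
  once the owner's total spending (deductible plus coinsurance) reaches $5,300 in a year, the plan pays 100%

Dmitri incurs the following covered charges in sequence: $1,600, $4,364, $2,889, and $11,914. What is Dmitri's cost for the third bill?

$866.70

Bill 1, $1,600: $1,450 to deductible, leaving $150; 30% of $150 = $45. Owner owes $1,495 (running OOP $1,495).
Bill 2, $4,364: deductible met; 30% of $4,364 = $1,309.20. Owner pays $1,309.20; OOP now $2,804.20.
Bill 3, $2,889: deductible met; 30% of $2,889 = $866.70. Owner owes $866.70 (running OOP $3,670.90).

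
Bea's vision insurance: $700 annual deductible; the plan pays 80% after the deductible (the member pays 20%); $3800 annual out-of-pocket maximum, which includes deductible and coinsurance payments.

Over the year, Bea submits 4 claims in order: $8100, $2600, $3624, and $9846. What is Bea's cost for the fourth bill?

$375.20

Bill 1, $8100: $700 finishes the deductible; $7400 goes to coinsurance; coinsurance $7400 × 20% = $1480. Member pays $2180; OOP now $2180.
Bill 2, $2600: 20% coinsurance on $2600 = $520. Member pays $520; OOP now $2700.
Bill 3, $3624: deductible already satisfied, so member's share is 20% × $3624 = $724.80. Member pays $724.80; OOP now $3424.80.
Bill 4, $9846: deductible met; 20% of $9846 = $1969.20. That would push OOP to $5394, over the $3800 cap, so member pays $3800 − $3424.80 = $375.20.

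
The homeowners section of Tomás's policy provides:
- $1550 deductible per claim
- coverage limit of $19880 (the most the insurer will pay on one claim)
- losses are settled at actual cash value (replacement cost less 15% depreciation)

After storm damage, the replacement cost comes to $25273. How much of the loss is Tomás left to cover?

$5393

Actual cash value after 15% depreciation: $25273 × 85% = $21482.05.
Less the $1550 deductible: $21482.05 − $1550 = $19932.05.
Since $19932.05 > $19880, the payout is capped at $19880.
Out of pocket: $25273 − $19880 = $5393.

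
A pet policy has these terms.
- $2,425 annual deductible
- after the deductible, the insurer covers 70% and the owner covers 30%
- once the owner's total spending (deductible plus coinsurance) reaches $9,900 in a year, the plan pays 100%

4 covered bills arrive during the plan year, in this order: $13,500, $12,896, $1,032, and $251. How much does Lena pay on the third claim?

$283.70

Claim 1 ($13,500): $2,425 finishes the deductible; $11,075 goes to coinsurance; 30% of $11,075 = $3,322.50. Owner pays $5,747.50; OOP now $5,747.50.
Claim 2 ($12,896): deductible met; 30% of $12,896 = $3,868.80. Owner pays $3,868.80; OOP now $9,616.30.
Claim 3 ($1,032): deductible already satisfied, so owner's share is 30% × $1,032 = $309.60. Adding that to $9,616.30 gives $9,925.90, past the $9,900 cap; owner pays only $9,900 − $9,616.30 = $283.70.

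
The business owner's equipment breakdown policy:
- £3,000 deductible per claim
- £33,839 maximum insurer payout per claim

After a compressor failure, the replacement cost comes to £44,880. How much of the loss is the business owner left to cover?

Subtract the deductible: £44,880 − £3,000 = £41,880.
Since £41,880 > £33,839, the payout is capped at £33,839.
The business owner bears the rest of the original loss: £44,880 − £33,839 = £11,041.

£11,041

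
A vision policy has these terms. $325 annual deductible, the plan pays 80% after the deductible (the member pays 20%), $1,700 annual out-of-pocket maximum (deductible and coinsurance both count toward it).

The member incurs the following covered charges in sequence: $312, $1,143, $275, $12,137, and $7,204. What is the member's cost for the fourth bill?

$1,094

#1 ($312): all of it applies to the deductible. Member owes $312 (running OOP $312).
#2 ($1,143): deductible takes $13, $1,130 remains; 20% of $1,130 = $226. Member owes $239 (running OOP $551).
#3 ($275): deductible met; 20% of $275 = $55. Member owes $55 (running OOP $606).
#4 ($12,137): 20% coinsurance on $12,137 = $2,427.40. That would push OOP to $3,033.40, over the $1,700 cap, so member pays $1,700 − $606 = $1,094.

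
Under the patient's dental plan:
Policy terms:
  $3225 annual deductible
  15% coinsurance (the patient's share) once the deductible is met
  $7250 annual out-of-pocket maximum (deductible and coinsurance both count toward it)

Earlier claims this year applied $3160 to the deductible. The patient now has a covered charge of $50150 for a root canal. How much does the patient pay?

Remaining deductible: $3225 − $3160 = $65.
The remaining $50085 (= $50150 − $65) moves to coinsurance.
15% of $50085 = $7512.75 falls to the patient.
So the patient owes $65 + $7512.75 = $7577.75 before any cap.
That would bring total out-of-pocket to $10737.75, past the $7250 cap. The patient is capped at $7250 − $3160 = $4090 on this claim.

$4090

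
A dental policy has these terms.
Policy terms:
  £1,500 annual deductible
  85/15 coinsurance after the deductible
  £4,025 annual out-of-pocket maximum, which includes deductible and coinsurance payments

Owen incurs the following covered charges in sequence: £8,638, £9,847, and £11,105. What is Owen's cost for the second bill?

£1,454.30

Claim 1 (£8,638): deductible takes £1,500, £7,138 remains; patient's 15% is £1,070.70. Cost to patient: £2,570.70. OOP to date £2,570.70.
Claim 2 (£9,847): deductible already satisfied, so patient's share is 15% × £9,847 = £1,477.05. Adding that to £2,570.70 gives £4,047.75, past the £4,025 cap; patient pays only £4,025 − £2,570.70 = £1,454.30.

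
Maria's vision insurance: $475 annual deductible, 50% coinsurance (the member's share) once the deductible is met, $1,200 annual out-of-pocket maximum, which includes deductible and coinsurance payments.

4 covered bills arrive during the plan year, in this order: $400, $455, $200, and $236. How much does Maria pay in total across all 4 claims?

Claim 1 ($400): fully absorbed by the deductible. Member pays $400; OOP now $400.
Claim 2 ($455): deductible takes $75, $380 remains; member's 50% is $190. Cost to member: $265. OOP to date $665.
Claim 3 ($200): 50% coinsurance on $200 = $100. Member owes $100 (running OOP $765).
Claim 4 ($236): deductible met; 50% of $236 = $118. Cost to member: $118. OOP to date $883.
Summing the member's payments: $400 + $265 + $100 + $118 = $883.

$883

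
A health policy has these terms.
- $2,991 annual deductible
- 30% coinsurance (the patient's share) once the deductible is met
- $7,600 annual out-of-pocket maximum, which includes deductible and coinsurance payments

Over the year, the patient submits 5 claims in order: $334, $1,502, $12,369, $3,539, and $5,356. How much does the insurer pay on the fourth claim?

$2,477.30

Bill 1, $334: entire amount goes to the deductible. Patient owes $334 (running OOP $334). Plan pays $334 − $334 = $0.
Bill 2, $1,502: fully absorbed by the deductible. Patient pays $1,502; OOP now $1,836. Insurer: $1,502 − $1,502 = $0.
Bill 3, $12,369: $1,155 to deductible, leaving $11,214; patient's 30% is $3,364.20. Patient pays $4,519.20; OOP now $6,355.20. Insurer: $12,369 − $4,519.20 = $7,849.80.
Bill 4, $3,539: deductible met; 30% of $3,539 = $1,061.70. Patient owes $1,061.70 (running OOP $7,416.90). Plan pays $3,539 − $1,061.70 = $2,477.30.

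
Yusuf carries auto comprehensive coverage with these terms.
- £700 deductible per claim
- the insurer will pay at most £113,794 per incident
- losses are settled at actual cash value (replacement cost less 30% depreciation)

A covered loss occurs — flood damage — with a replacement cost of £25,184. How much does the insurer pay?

£16,928.80

At 30% depreciation, ACV = £25,184 − £7,555.20 = £17,628.80.
Less the £700 deductible: £17,628.80 − £700 = £16,928.80.
£16,928.80 ≤ £113,794, so the limit doesn't bind; insurer pays £16,928.80.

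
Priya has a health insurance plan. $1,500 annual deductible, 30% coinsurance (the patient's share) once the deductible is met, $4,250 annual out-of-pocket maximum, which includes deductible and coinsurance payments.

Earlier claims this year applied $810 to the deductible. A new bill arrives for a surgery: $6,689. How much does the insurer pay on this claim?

$4,199.30

$810 of the $1,500 deductible is already met, leaving $690.
The remaining $5,999 (= $6,689 − $690) moves to coinsurance.
Patient's 30% share of $5,999 is $1,799.70.
So the patient owes $690 + $1,799.70 = $2,489.70 before any cap.
Total out-of-pocket so far would be $810 + $2,489.70 = $3,299.70, below the $4,250 cap — no reduction.
The plan picks up $6,689 − $2,489.70 = $4,199.30.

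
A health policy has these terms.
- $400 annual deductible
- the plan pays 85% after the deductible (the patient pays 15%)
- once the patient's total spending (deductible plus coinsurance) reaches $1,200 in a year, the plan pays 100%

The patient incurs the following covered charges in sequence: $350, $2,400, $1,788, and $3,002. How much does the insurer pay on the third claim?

Claim 1 — $350: fully absorbed by the deductible. Cost to patient: $350. OOP to date $350. Plan pays $350 − $350 = $0.
Claim 2 — $2,400: deductible takes $50, $2,350 remains; coinsurance $2,350 × 15% = $352.50. Patient owes $402.50 (running OOP $752.50). Plan pays $2,400 − $402.50 = $1,997.50.
Claim 3 — $1,788: deductible met; 15% of $1,788 = $268.20. Patient owes $268.20 (running OOP $1,020.70). Insurer: $1,788 − $268.20 = $1,519.80.

$1,519.80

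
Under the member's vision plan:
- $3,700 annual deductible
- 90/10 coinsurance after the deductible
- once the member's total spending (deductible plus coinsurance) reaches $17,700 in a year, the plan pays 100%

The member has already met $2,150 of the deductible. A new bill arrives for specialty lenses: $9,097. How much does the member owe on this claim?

$2,150 of the $3,700 deductible is already met, leaving $1,550.
The remaining $7,547 (= $9,097 − $1,550) moves to coinsurance.
Member's 10% share of $7,547 is $754.70.
That puts the member's cost at $1,550 + $754.70 = $2,304.70 before any cap.
Total out-of-pocket so far would be $2,150 + $2,304.70 = $4,454.70, below the $17,700 cap — no reduction.

$2,304.70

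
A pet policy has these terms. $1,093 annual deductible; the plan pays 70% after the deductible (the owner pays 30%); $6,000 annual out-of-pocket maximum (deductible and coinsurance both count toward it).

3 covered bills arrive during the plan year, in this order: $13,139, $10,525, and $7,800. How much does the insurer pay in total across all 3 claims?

Bill 1, $13,139: $1,093 finishes the deductible; $12,046 goes to coinsurance; owner's 30% is $3,613.80. Cost to owner: $4,706.80. OOP to date $4,706.80. Insurer: $13,139 − $4,706.80 = $8,432.20.
Bill 2, $10,525: deductible already satisfied, so owner's share is 30% × $10,525 = $3,157.50. Adding that to $4,706.80 gives $7,864.30, past the $6,000 cap; owner pays only $6,000 − $4,706.80 = $1,293.20. Insurer: $10,525 − $1,293.20 = $9,231.80.
Bill 3, $7,800: 30% coinsurance on $7,800 = $2,340. Adding that to $6,000 gives $8,340, past the $6,000 cap; owner pays only $6,000 − $6,000 = $0. Insurer: $7,800 − $0 = $7,800.
Insurer total = bills − owner's total = $31,464 − $6,000 = $25,464.

$25,464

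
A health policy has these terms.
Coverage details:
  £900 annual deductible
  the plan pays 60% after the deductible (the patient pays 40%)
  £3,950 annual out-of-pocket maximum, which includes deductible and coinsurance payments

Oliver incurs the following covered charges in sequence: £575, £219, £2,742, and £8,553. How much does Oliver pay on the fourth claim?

£1,995.60

Claim 1 — £575: all of it applies to the deductible. Patient pays £575; OOP now £575.
Claim 2 — £219: fully absorbed by the deductible. Patient owes £219 (running OOP £794).
Claim 3 — £2,742: £106 to deductible, leaving £2,636; coinsurance £2,636 × 40% = £1,054.40. Patient owes £1,160.40 (running OOP £1,954.40).
Claim 4 — £8,553: 40% coinsurance on £8,553 = £3,421.20. Adding that to £1,954.40 gives £5,375.60, past the £3,950 cap; patient pays only £3,950 − £1,954.40 = £1,995.60.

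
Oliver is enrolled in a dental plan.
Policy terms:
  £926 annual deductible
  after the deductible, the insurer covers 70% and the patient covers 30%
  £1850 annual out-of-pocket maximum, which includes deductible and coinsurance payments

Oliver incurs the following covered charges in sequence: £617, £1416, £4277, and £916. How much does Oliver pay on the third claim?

£591.90

Claim 1 (£617): entire amount goes to the deductible. Cost to patient: £617. OOP to date £617.
Claim 2 (£1416): £309 to deductible, leaving £1107; 30% of £1107 = £332.10. Patient owes £641.10 (running OOP £1258.10).
Claim 3 (£4277): deductible met; 30% of £4277 = £1283.10. That would push OOP to £2541.20, over the £1850 cap, so patient pays £1850 − £1258.10 = £591.90.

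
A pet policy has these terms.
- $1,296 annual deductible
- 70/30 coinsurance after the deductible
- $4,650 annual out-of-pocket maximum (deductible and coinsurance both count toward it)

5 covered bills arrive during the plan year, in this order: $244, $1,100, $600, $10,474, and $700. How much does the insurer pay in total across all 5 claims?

#1 ($244): all of it applies to the deductible. Owner owes $244 (running OOP $244). Plan pays $244 − $244 = $0.
#2 ($1,100): deductible takes $1,052, $48 remains; owner's 30% is $14.40. Owner pays $1,066.40; OOP now $1,310.40. Plan pays $1,100 − $1,066.40 = $33.60.
#3 ($600): deductible met; 30% of $600 = $180. Cost to owner: $180. OOP to date $1,490.40. Insurer: $600 − $180 = $420.
#4 ($10,474): deductible already satisfied, so owner's share is 30% × $10,474 = $3,142.20. Owner owes $3,142.20 (running OOP $4,632.60). Insurer: $10,474 − $3,142.20 = $7,331.80.
#5 ($700): deductible met; 30% of $700 = $210. That would push OOP to $4,842.60, over the $4,650 cap, so owner pays $4,650 − $4,632.60 = $17.40. Plan pays $700 − $17.40 = $682.60.
Insurer total = bills − owner's total = $13,118 − $4,650 = $8,468.

$8,468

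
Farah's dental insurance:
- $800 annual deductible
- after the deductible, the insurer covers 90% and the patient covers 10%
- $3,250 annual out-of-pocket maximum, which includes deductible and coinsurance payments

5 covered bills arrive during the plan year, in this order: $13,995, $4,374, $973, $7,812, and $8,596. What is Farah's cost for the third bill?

Bill 1, $13,995: $800 finishes the deductible; $13,195 goes to coinsurance; patient's 10% is $1,319.50. Patient pays $2,119.50; OOP now $2,119.50.
Bill 2, $4,374: deductible met; 10% of $4,374 = $437.40. Patient owes $437.40 (running OOP $2,556.90).
Bill 3, $973: deductible met; 10% of $973 = $97.30. Patient owes $97.30 (running OOP $2,654.20).

$97.30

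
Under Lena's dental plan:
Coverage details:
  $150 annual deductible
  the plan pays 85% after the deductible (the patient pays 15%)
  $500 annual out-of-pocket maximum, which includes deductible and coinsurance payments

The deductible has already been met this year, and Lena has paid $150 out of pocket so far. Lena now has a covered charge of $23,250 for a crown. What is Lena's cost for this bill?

$350

The deductible is already satisfied, so the full bill goes to coinsurance.
Coinsurance: $23,250 × 15% = $3,487.50.
Adding $3,487.50 to the $150 already spent would give $3,637.50, which exceeds the $500 cap; the patient pays just $500 − $150 = $350.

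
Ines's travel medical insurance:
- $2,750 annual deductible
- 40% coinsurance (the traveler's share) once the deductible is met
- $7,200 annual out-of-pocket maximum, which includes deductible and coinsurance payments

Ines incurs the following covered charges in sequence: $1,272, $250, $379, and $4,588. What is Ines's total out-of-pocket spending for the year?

Claim 1 ($1,272): entire amount goes to the deductible. Traveler owes $1,272 (running OOP $1,272).
Claim 2 ($250): entire amount goes to the deductible. Traveler pays $250; OOP now $1,522.
Claim 3 ($379): entire amount goes to the deductible. Traveler pays $379; OOP now $1,901.
Claim 4 ($4,588): deductible takes $849, $3,739 remains; coinsurance $3,739 × 40% = $1,495.60. Traveler pays $2,344.60; OOP now $4,245.60.
Summing the traveler's payments: $1,272 + $250 + $379 + $2,344.60 = $4,245.60.

$4,245.60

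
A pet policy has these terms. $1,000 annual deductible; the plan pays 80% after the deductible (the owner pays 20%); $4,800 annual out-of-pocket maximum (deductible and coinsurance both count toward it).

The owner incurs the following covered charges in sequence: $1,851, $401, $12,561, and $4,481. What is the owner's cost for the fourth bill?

$896.20

Claim 1 — $1,851: deductible takes $1,000, $851 remains; 20% of $851 = $170.20. Owner owes $1,170.20 (running OOP $1,170.20).
Claim 2 — $401: 20% coinsurance on $401 = $80.20. Owner pays $80.20; OOP now $1,250.40.
Claim 3 — $12,561: deductible met; 20% of $12,561 = $2,512.20. Owner owes $2,512.20 (running OOP $3,762.60).
Claim 4 — $4,481: deductible already satisfied, so owner's share is 20% × $4,481 = $896.20. Cost to owner: $896.20. OOP to date $4,658.80.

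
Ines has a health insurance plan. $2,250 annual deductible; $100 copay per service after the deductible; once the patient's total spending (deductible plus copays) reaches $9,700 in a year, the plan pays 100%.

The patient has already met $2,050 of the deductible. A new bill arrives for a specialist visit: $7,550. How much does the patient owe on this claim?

$300

Deductible still to meet: $2,250 − $2,050 = $200.
The remaining $7,350 (= $7,550 − $200) moves to the copay.
Copay on this service: $100.
Patient responsibility before any cap: $200 + $100 = $300.
Cumulative spending $2,050 + $300 = $2,350 stays under the $9,700 maximum.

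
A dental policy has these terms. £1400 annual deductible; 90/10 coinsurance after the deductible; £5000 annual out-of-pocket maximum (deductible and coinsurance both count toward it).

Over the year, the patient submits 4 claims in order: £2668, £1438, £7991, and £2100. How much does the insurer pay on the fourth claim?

£1890

#1 (£2668): deductible takes £1400, £1268 remains; 10% of £1268 = £126.80. Patient pays £1526.80; OOP now £1526.80. Plan pays £2668 − £1526.80 = £1141.20.
#2 (£1438): deductible met; 10% of £1438 = £143.80. Patient pays £143.80; OOP now £1670.60. Plan pays £1438 − £143.80 = £1294.20.
#3 (£7991): deductible already satisfied, so patient's share is 10% × £7991 = £799.10. Patient owes £799.10 (running OOP £2469.70). Insurer: £7991 − £799.10 = £7191.90.
#4 (£2100): deductible met; 10% of £2100 = £210. Patient pays £210; OOP now £2679.70. Insurer: £2100 − £210 = £1890.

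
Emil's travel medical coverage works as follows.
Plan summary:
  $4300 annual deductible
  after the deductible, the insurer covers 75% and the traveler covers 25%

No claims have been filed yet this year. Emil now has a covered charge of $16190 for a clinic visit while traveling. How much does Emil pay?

$7272.50

The full $4300 deductible is still open; $4300 of this bill applies to it.
That leaves $16190 − $4300 = $11890 for coinsurance.
Traveler's 25% share of $11890 is $2972.50.
Traveler responsibility: $4300 + $2972.50 = $7272.50.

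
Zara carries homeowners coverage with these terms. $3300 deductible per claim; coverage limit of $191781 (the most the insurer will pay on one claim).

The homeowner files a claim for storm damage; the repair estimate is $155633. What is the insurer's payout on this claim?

$152333

Subtract the deductible: $155633 − $3300 = $152333.
$152333 is within the $191781 limit, so the insurer pays $152333.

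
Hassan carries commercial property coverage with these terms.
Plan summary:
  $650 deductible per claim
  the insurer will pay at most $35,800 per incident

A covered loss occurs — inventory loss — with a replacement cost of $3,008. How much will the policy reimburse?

$2,358

After the deductible, $3,008 − $650 = $2,358 remains.
$2,358 is within the $35,800 limit, so the insurer pays $2,358.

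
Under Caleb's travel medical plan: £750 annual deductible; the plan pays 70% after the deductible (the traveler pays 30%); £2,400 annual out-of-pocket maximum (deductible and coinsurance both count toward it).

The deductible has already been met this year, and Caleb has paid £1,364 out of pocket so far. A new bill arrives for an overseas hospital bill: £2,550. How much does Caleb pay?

£765

With the deductible met, the entire £2,550 is subject to coinsurance.
Coinsurance: £2,550 × 30% = £765.
Year-to-date out-of-pocket becomes £1,364 + £765 = £2,129, still under the £2,400 maximum, so no cap applies.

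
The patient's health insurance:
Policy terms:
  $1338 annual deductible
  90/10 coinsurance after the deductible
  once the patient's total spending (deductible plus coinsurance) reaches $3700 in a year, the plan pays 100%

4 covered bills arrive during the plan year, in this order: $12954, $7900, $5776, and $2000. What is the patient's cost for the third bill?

Claim 1 ($12954): deductible takes $1338, $11616 remains; 10% of $11616 = $1161.60. Cost to patient: $2499.60. OOP to date $2499.60.
Claim 2 ($7900): deductible already satisfied, so patient's share is 10% × $7900 = $790. Patient owes $790 (running OOP $3289.60).
Claim 3 ($5776): 10% coinsurance on $5776 = $577.60. That would push OOP to $3867.20, over the $3700 cap, so patient pays $3700 − $3289.60 = $410.40.

$410.40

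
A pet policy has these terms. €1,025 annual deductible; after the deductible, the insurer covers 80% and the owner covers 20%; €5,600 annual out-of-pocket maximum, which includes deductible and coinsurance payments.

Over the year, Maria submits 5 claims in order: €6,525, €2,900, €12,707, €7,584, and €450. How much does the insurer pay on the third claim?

€10,165.60

#1 (€6,525): €1,025 finishes the deductible; €5,500 goes to coinsurance; coinsurance €5,500 × 20% = €1,100. Owner owes €2,125 (running OOP €2,125). Plan pays €6,525 − €2,125 = €4,400.
#2 (€2,900): 20% coinsurance on €2,900 = €580. Cost to owner: €580. OOP to date €2,705. Insurer: €2,900 − €580 = €2,320.
#3 (€12,707): deductible met; 20% of €12,707 = €2,541.40. Cost to owner: €2,541.40. OOP to date €5,246.40. Plan pays €12,707 − €2,541.40 = €10,165.60.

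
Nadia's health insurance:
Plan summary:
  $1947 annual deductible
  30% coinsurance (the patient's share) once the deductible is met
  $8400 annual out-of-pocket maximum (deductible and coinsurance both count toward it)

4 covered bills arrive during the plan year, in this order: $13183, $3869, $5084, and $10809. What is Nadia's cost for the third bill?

Bill 1, $13183: $1947 to deductible, leaving $11236; coinsurance $11236 × 30% = $3370.80. Cost to patient: $5317.80. OOP to date $5317.80.
Bill 2, $3869: 30% coinsurance on $3869 = $1160.70. Patient pays $1160.70; OOP now $6478.50.
Bill 3, $5084: 30% coinsurance on $5084 = $1525.20. Patient pays $1525.20; OOP now $8003.70.

$1525.20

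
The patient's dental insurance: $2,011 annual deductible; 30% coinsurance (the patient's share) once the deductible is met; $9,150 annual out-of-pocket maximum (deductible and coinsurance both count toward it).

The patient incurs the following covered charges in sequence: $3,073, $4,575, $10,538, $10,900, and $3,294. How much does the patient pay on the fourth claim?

$2,286.50

Claim 1 — $3,073: deductible takes $2,011, $1,062 remains; coinsurance $1,062 × 30% = $318.60. Patient pays $2,329.60; OOP now $2,329.60.
Claim 2 — $4,575: deductible met; 30% of $4,575 = $1,372.50. Cost to patient: $1,372.50. OOP to date $3,702.10.
Claim 3 — $10,538: deductible met; 30% of $10,538 = $3,161.40. Patient owes $3,161.40 (running OOP $6,863.50).
Claim 4 — $10,900: 30% coinsurance on $10,900 = $3,270. OOP would hit $10,133.50 > $9,150, so the cap limits the patient to $9,150 − $6,863.50 = $2,286.50.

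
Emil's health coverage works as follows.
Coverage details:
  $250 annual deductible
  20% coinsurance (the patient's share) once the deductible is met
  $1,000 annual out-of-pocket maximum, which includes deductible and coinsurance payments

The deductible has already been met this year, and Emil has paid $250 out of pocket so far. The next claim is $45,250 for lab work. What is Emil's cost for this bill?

$750

The deductible is already satisfied, so the full bill goes to coinsurance.
Patient's 20% share of $45,250 is $9,050.
Adding $9,050 to the $250 already spent would give $9,300, which exceeds the $1,000 cap; the patient pays just $1,000 − $250 = $750.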